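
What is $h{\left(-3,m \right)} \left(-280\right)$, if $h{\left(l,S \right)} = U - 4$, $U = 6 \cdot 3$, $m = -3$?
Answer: $-3920$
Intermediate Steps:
$U = 18$
$h{\left(l,S \right)} = 14$ ($h{\left(l,S \right)} = 18 - 4 = 14$)
$h{\left(-3,m \right)} \left(-280\right) = 14 \left(-280\right) = -3920$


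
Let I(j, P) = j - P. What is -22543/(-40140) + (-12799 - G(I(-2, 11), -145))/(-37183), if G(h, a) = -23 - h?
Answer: 1351566829/1492525620 ≈ 0.90556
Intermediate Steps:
-22543/(-40140) + (-12799 - G(I(-2, 11), -145))/(-37183) = -22543/(-40140) + (-12799 - (-23 - (-2 - 1*11)))/(-37183) = -22543*(-1/40140) + (-12799 - (-23 - (-2 - 11)))*(-1/37183) = 22543/40140 + (-12799 - (-23 - 1*(-13)))*(-1/37183) = 22543/40140 + (-12799 - (-23 + 13))*(-1/37183) = 22543/40140 + (-12799 - 1*(-10))*(-1/37183) = 22543/40140 + (-12799 + 10)*(-1/37183) = 22543/40140 - 12789*(-1/37183) = 22543/40140 + 12789/37183 = 1351566829/1492525620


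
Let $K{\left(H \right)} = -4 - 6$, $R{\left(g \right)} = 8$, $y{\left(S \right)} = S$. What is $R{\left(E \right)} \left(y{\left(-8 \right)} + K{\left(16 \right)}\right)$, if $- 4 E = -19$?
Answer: $-144$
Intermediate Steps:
$E = \frac{19}{4}$ ($E = \left(- \frac{1}{4}\right) \left(-19\right) = \frac{19}{4} \approx 4.75$)
$K{\left(H \right)} = -10$
$R{\left(E \right)} \left(y{\left(-8 \right)} + K{\left(16 \right)}\right) = 8 \left(-8 - 10\right) = 8 \left(-18\right) = -144$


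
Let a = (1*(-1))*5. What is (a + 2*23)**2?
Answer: 1681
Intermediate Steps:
a = -5 (a = -1*5 = -5)
(a + 2*23)**2 = (-5 + 2*23)**2 = (-5 + 46)**2 = 41**2 = 1681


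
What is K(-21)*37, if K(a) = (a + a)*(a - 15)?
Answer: 55944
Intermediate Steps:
K(a) = 2*a*(-15 + a) (K(a) = (2*a)*(-15 + a) = 2*a*(-15 + a))
K(-21)*37 = (2*(-21)*(-15 - 21))*37 = (2*(-21)*(-36))*37 = 1512*37 = 55944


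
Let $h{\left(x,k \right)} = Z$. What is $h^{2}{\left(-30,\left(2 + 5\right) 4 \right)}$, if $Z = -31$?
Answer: $961$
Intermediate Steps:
$h{\left(x,k \right)} = -31$
$h^{2}{\left(-30,\left(2 + 5\right) 4 \right)} = \left(-31\right)^{2} = 961$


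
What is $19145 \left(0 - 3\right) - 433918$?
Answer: $-491353$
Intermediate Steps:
$19145 \left(0 - 3\right) - 433918 = 19145 \left(-3\right) - 433918 = -57435 - 433918 = -491353$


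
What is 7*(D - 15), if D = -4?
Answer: -133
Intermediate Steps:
7*(D - 15) = 7*(-4 - 15) = 7*(-19) = -133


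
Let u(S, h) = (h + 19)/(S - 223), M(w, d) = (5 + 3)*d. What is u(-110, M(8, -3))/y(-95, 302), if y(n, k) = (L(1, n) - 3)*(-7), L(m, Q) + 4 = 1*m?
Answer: 5/13986 ≈ 0.00035750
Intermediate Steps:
L(m, Q) = -4 + m (L(m, Q) = -4 + 1*m = -4 + m)
M(w, d) = 8*d
y(n, k) = 42 (y(n, k) = ((-4 + 1) - 3)*(-7) = (-3 - 3)*(-7) = -6*(-7) = 42)
u(S, h) = (19 + h)/(-223 + S)
u(-110, M(8, -3))/y(-95, 302) = ((19 + 8*(-3))/(-223 - 110))/42 = ((19 - 24)/(-333))*(1/42) = -1/333*(-5)*(1/42) = (5/333)*(1/42) = 5/13986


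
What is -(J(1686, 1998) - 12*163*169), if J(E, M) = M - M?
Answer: 330564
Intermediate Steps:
J(E, M) = 0
-(J(1686, 1998) - 12*163*169) = -(0 - 12*163*169) = -(0 - 1956*169) = -(0 - 1*330564) = -(0 - 330564) = -1*(-330564) = 330564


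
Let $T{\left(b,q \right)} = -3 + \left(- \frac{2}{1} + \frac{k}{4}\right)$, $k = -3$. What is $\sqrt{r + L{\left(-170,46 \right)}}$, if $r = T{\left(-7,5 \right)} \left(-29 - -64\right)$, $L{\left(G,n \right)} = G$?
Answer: $\frac{3 i \sqrt{165}}{2} \approx 19.268 i$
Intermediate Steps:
$T{\left(b,q \right)} = - \frac{23}{4}$ ($T{\left(b,q \right)} = -3 - \left(2 + \frac{3}{4}\right) = -3 - \frac{11}{4} = - \frac{23}{4}$)
$r = - \frac{805}{4}$ ($r = - \frac{23 \left(-29 - -64\right)}{4} = - \frac{23 \left(-29 + 64\right)}{4} = \left(- \frac{23}{4}\right) 35 = - \frac{805}{4} \approx -201.25$)
$\sqrt{r + L{\left(-170,46 \right)}} = \sqrt{- \frac{805}{4} - 170} = \sqrt{- \frac{1485}{4}} = \frac{3 i \sqrt{165}}{2}$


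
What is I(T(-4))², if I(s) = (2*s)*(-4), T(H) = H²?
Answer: 16384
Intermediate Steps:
I(s) = -8*s
I(T(-4))² = (-8*(-4)²)² = (-8*16)² = (-128)² = 16384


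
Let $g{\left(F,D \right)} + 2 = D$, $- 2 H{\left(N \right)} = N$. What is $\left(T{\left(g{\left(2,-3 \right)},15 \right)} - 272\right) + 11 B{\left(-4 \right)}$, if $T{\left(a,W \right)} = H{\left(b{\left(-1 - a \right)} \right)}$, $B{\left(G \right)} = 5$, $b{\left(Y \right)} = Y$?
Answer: $-219$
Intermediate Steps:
$H{\left(N \right)} = - \frac{N}{2}$
$g{\left(F,D \right)} = -2 + D$
$T{\left(a,W \right)} = \frac{1}{2} + \frac{a}{2}$ ($T{\left(a,W \right)} = - \frac{-1 - a}{2} = \frac{1}{2} + \frac{a}{2}$)
$\left(T{\left(g{\left(2,-3 \right)},15 \right)} - 272\right) + 11 B{\left(-4 \right)} = \left(\left(\frac{1}{2} + \frac{-2 - 3}{2}\right) - 272\right) + 11 \cdot 5 = \left(\left(\frac{1}{2} + \frac{1}{2} \left(-5\right)\right) - 272\right) + 55 = \left(\left(\frac{1}{2} - \frac{5}{2}\right) - 272\right) + 55 = \left(-2 - 272\right) + 55 = -274 + 55 = -219$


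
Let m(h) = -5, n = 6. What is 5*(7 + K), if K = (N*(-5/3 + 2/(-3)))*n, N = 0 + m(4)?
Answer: 385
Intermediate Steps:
N = -5 (N = 0 - 5 = -5)
K = 70 (K = -5*(-5/3 + 2/(-3))*6 = -5*(-5*⅓ + 2*(-⅓))*6 = -5*(-5/3 - ⅔)*6 = -5*(-7/3)*6 = (35/3)*6 = 70)
5*(7 + K) = 5*(7 + 70) = 5*77 = 385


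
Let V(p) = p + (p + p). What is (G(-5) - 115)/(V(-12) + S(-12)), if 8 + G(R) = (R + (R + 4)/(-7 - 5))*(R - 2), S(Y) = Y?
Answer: 1063/576 ≈ 1.8455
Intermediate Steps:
G(R) = -8 + (-2 + R)*(-⅓ + 11*R/12) (G(R) = -8 + (R + (R + 4)/(-7 - 5))*(R - 2) = -8 + (R + (4 + R)/(-12))*(-2 + R) = -8 + (R + (4 + R)*(-1/12))*(-2 + R) = -8 + (R + (-⅓ - R/12))*(-2 + R) = -8 + (-⅓ + 11*R/12)*(-2 + R) = -8 + (-2 + R)*(-⅓ + 11*R/12))
V(p) = 3*p (V(p) = p + 2*p = 3*p)
(G(-5) - 115)/(V(-12) + S(-12)) = ((-22/3 - 13/6*(-5) + (11/12)*(-5)²) - 115)/(3*(-12) - 12) = ((-22/3 + 65/6 + (11/12)*25) - 115)/(-36 - 12) = ((-22/3 + 65/6 + 275/12) - 115)/(-48) = (317/12 - 115)*(-1/48) = -1063/12*(-1/48) = 1063/576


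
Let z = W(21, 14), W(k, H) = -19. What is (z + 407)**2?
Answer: 150544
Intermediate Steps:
z = -19
(z + 407)**2 = (-19 + 407)**2 = 388**2 = 150544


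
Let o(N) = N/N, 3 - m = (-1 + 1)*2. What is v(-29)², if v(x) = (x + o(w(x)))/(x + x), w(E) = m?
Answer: 196/841 ≈ 0.23306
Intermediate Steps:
m = 3 (m = 3 - (-1 + 1)*2 = 3 - 0*2 = 3 - 1*0 = 3 + 0 = 3)
w(E) = 3
o(N) = 1
v(x) = (1 + x)/(2*x) (v(x) = (x + 1)/(x + x) = (1 + x)/((2*x)) = (1 + x)*(1/(2*x)) = (1 + x)/(2*x))
v(-29)² = ((½)*(1 - 29)/(-29))² = ((½)*(-1/29)*(-28))² = (14/29)² = 196/841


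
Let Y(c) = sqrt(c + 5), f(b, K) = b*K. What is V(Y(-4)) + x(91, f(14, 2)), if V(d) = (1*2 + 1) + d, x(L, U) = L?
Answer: 95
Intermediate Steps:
f(b, K) = K*b
Y(c) = sqrt(5 + c)
V(d) = 3 + d (V(d) = (2 + 1) + d = 3 + d)
V(Y(-4)) + x(91, f(14, 2)) = (3 + sqrt(5 - 4)) + 91 = (3 + sqrt(1)) + 91 = (3 + 1) + 91 = 4 + 91 = 95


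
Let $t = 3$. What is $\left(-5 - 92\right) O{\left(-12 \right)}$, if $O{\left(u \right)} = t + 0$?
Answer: $-291$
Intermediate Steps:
$O{\left(u \right)} = 3$ ($O{\left(u \right)} = 3 + 0 = 3$)
$\left(-5 - 92\right) O{\left(-12 \right)} = \left(-5 - 92\right) 3 = \left(-97\right) 3 = -291$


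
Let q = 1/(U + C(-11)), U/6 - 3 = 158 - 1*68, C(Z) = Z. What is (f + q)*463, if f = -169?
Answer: -42800646/547 ≈ -78246.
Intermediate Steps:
U = 558 (U = 18 + 6*(158 - 1*68) = 18 + 6*(158 - 68) = 18 + 6*90 = 18 + 540 = 558)
q = 1/547 (q = 1/(558 - 11) = 1/547 ≈ 0.0018282)
(f + q)*463 = (-169 + 1/547)*463 = -92442/547*463 = -42800646/547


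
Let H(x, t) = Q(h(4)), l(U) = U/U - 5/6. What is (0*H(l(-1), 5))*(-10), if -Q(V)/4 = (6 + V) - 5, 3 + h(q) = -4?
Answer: 0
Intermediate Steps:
h(q) = -7 (h(q) = -3 - 4 = -7)
l(U) = ⅙ (l(U) = 1 - 5*⅙ = 1 - ⅚ = ⅙)
Q(V) = -4 - 4*V (Q(V) = -4*((6 + V) - 5) = -4*(1 + V) = -4 - 4*V)
H(x, t) = 24 (H(x, t) = -4 - 4*(-7) = -4 + 28 = 24)
(0*H(l(-1), 5))*(-10) = (0*24)*(-10) = 0*(-10) = 0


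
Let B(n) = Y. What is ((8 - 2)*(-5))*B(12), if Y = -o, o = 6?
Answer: 180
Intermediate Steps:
Y = -6 (Y = -1*6 = -6)
B(n) = -6
((8 - 2)*(-5))*B(12) = ((8 - 2)*(-5))*(-6) = (6*(-5))*(-6) = -30*(-6) = 180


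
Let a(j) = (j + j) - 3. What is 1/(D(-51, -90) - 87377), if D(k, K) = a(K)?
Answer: -1/87560 ≈ -1.1421e-5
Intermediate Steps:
a(j) = -3 + 2*j (a(j) = 2*j - 3 = -3 + 2*j)
D(k, K) = -3 + 2*K
1/(D(-51, -90) - 87377) = 1/((-3 + 2*(-90)) - 87377) = 1/((-3 - 180) - 87377) = 1/(-183 - 87377) = 1/(-87560) = -1/87560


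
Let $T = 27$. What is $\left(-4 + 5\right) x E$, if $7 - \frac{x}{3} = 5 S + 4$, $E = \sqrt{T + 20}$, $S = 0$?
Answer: $9 \sqrt{47} \approx 61.701$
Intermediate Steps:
$E = \sqrt{47}$ ($E = \sqrt{27 + 20} = \sqrt{47} \approx 6.8557$)
$x = 9$ ($x = 21 - 3 \left(5 \cdot 0 + 4\right) = 21 - 3 \left(0 + 4\right) = 21 - 12 = 9$)
$\left(-4 + 5\right) x E = \left(-4 + 5\right) 9 \sqrt{47} = 1 \cdot 9 \sqrt{47} = 9 \sqrt{47}$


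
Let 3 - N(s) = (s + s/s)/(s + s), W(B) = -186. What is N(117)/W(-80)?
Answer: -146/10881 ≈ -0.013418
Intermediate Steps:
N(s) = 3 - (1 + s)/(2*s) (N(s) = 3 - (s + s/s)/(s + s) = 3 - (s + 1)/(2*s) = 3 - (1 + s)*1/(2*s) = 3 - (1 + s)/(2*s))
N(117)/W(-80) = ((½)*(-1 + 5*117)/117)/(-186) = ((½)*(1/117)*(-1 + 585))*(-1/186) = ((½)*(1/117)*584)*(-1/186) = (292/117)*(-1/186) = -146/10881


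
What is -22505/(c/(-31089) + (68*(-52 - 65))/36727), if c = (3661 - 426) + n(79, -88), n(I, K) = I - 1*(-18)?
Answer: 25696337346015/369718448 ≈ 69503.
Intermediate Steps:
n(I, K) = 18 + I (n(I, K) = I + 18 = 18 + I)
c = 3332 (c = (3661 - 426) + (18 + 79) = 3235 + 97 = 3332)
-22505/(c/(-31089) + (68*(-52 - 65))/36727) = -22505/(3332/(-31089) + (68*(-52 - 65))/36727) = -22505/(3332*(-1/31089) + (68*(-117))*(1/36727)) = -22505/(-3332/31089 - 7956*1/36727) = -22505/(-3332/31089 - 7956/36727) = -22505/(-369718448/1141805703) = -22505*(-1141805703/369718448) = 25696337346015/369718448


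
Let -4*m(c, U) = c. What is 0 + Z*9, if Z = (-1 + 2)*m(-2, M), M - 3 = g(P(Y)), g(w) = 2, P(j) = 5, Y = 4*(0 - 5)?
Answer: 9/2 ≈ 4.5000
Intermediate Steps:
Y = -20 (Y = 4*(-5) = -20)
M = 5 (M = 3 + 2 = 5)
m(c, U) = -c/4
Z = 1/2 (Z = (-1 + 2)*(-1/4*(-2)) = 1*(1/2) = 1/2 ≈ 0.50000)
0 + Z*9 = 0 + (1/2)*9 = 0 + 9/2 = 9/2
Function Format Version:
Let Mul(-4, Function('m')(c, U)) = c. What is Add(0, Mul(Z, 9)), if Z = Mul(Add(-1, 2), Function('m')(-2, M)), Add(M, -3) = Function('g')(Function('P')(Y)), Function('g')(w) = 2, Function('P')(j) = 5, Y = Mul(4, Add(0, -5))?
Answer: Rational(9, 2) ≈ 4.5000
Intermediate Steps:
Y = -20 (Y = Mul(4, -5) = -20)
M = 5 (M = Add(3, 2) = 5)
Function('m')(c, U) = Mul(Rational(-1, 4), c)
Z = Rational(1, 2) (Z = Mul(Add(-1, 2), Mul(Rational(-1, 4), -2)) = Mul(1, Rational(1, 2)) = Rational(1, 2) ≈ 0.50000)
Add(0, Mul(Z, 9)) = Add(0, Mul(Rational(1, 2), 9)) = Add(0, Rational(9, 2)) = Rational(9, 2)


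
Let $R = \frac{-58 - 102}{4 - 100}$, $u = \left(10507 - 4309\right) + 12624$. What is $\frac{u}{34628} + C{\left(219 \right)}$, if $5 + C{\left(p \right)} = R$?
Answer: $- \frac{144907}{51942} \approx -2.7898$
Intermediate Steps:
$u = 18822$ ($u = 6198 + 12624 = 18822$)
$R = \frac{5}{3}$ ($R = - \frac{160}{-96} = \left(-160\right) \left(- \frac{1}{96}\right) = \frac{5}{3} \approx 1.6667$)
$C{\left(p \right)} = - \frac{10}{3}$ ($C{\left(p \right)} = -5 + \frac{5}{3} = - \frac{10}{3}$)
$\frac{u}{34628} + C{\left(219 \right)} = \frac{18822}{34628} - \frac{10}{3} = 18822 \cdot \frac{1}{34628} - \frac{10}{3} = \frac{9411}{17314} - \frac{10}{3} = - \frac{144907}{51942}$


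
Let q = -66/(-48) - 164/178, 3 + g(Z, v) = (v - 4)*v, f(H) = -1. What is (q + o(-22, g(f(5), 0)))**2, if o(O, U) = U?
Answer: 3286969/506944 ≈ 6.4839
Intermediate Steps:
g(Z, v) = -3 + v*(-4 + v) (g(Z, v) = -3 + (v - 4)*v = -3 + (-4 + v)*v = -3 + v*(-4 + v))
q = 323/712 (q = -66*(-1/48) - 164*1/178 = 11/8 - 82/89 = 323/712 ≈ 0.45365)
(q + o(-22, g(f(5), 0)))**2 = (323/712 + (-3 + 0**2 - 4*0))**2 = (323/712 + (-3 + 0 + 0))**2 = (323/712 - 3)**2 = (-1813/712)**2 = 3286969/506944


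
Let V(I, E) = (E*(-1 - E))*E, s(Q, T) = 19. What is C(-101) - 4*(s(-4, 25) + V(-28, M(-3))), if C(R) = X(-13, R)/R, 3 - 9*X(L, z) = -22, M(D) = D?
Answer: -134557/909 ≈ -148.03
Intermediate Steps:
X(L, z) = 25/9 (X(L, z) = ⅓ - ⅑*(-22) = ⅓ + 22/9 = 25/9)
V(I, E) = E²*(-1 - E)
C(R) = 25/(9*R)
C(-101) - 4*(s(-4, 25) + V(-28, M(-3))) = (25/9)/(-101) - 4*(19 + (-3)²*(-1 - 1*(-3))) = (25/9)*(-1/101) - 4*(19 + 9*(-1 + 3)) = -25/909 - 4*(19 + 9*2) = -25/909 - 4*(19 + 18) = -25/909 - 4*37 = -25/909 - 148 = -134557/909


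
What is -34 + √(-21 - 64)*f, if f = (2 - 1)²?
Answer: -34 + I*√85 ≈ -34.0 + 9.2195*I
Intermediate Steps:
f = 1 (f = 1² = 1)
-34 + √(-21 - 64)*f = -34 + √(-21 - 64)*1 = -34 + √(-85)*1 = -34 + (I*√85)*1 = -34 + I*√85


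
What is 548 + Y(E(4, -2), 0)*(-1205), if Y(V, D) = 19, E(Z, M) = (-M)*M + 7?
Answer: -22347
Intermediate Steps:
E(Z, M) = 7 - M² (E(Z, M) = -M² + 7 = 7 - M²)
548 + Y(E(4, -2), 0)*(-1205) = 548 + 19*(-1205) = 548 - 22895 = -22347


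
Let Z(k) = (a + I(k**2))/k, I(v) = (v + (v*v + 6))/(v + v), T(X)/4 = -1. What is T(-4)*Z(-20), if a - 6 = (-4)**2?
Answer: 89003/2000 ≈ 44.502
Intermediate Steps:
T(X) = -4 (T(X) = 4*(-1) = -4)
a = 22 (a = 6 + (-4)**2 = 6 + 16 = 22)
I(v) = (6 + v + v**2)/(2*v) (I(v) = (v + (v**2 + 6))/((2*v)) = (v + (6 + v**2))*(1/(2*v)) = (6 + v + v**2)*(1/(2*v)) = (6 + v + v**2)/(2*v))
Z(k) = (22 + (6 + k**2*(1 + k**2))/(2*k**2))/k (Z(k) = (22 + (6 + k**2*(1 + k**2))/(2*(k**2)))/k = (22 + (6 + k**2*(1 + k**2))/(2*k**2))/k)
T(-4)*Z(-20) = -4*((1/2)*(-20) + 3/(-20)**3 + (45/2)/(-20)) = -4*(-10 + 3*(-1/8000) + (45/2)*(-1/20)) = -4*(-10 - 3/8000 - 9/8) = -4*(-89003/8000) = 89003/2000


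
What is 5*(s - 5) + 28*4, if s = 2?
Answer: 97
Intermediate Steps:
5*(s - 5) + 28*4 = 5*(2 - 5) + 28*4 = 5*(-3) + 112 = -15 + 112 = 97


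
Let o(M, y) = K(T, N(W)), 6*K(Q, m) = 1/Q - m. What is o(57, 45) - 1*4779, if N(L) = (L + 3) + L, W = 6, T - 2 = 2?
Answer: -114755/24 ≈ -4781.5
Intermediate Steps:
T = 4 (T = 2 + 2 = 4)
N(L) = 3 + 2*L (N(L) = (3 + L) + L = 3 + 2*L)
K(Q, m) = -m/6 + 1/(6*Q) (K(Q, m) = (1/Q - m)/6 = -m/6 + 1/(6*Q))
o(M, y) = -59/24 (o(M, y) = (⅙)*(1 - 1*4*(3 + 2*6))/4 = (⅙)*(¼)*(1 - 1*4*(3 + 12)) = (⅙)*(¼)*(1 - 1*4*15) = (⅙)*(¼)*(1 - 60) = (⅙)*(¼)*(-59) = -59/24)
o(57, 45) - 1*4779 = -59/24 - 1*4779 = -59/24 - 4779 = -114755/24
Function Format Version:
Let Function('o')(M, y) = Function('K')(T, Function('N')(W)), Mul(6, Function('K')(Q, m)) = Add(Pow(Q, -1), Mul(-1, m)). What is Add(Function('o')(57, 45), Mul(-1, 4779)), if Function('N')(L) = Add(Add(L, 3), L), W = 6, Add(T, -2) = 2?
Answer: Rational(-114755, 24) ≈ -4781.5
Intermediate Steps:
T = 4 (T = Add(2, 2) = 4)
Function('N')(L) = Add(3, Mul(2, L)) (Function('N')(L) = Add(Add(3, L), L) = Add(3, Mul(2, L)))
Function('K')(Q, m) = Add(Mul(Rational(-1, 6), m), Mul(Rational(1, 6), Pow(Q, -1))) (Function('K')(Q, m) = Mul(Rational(1, 6), Add(Pow(Q, -1), Mul(-1, m))) = Add(Mul(Rational(-1, 6), m), Mul(Rational(1, 6), Pow(Q, -1))))
Function('o')(M, y) = Rational(-59, 24) (Function('o')(M, y) = Mul(Rational(1, 6), Pow(4, -1), Add(1, Mul(-1, 4, Add(3, Mul(2, 6))))) = Mul(Rational(1, 6), Rational(1, 4), Add(1, Mul(-1, 4, Add(3, 12)))) = Mul(Rational(1, 6), Rational(1, 4), Add(1, Mul(-1, 4, 15))) = Mul(Rational(1, 6), Rational(1, 4), Add(1, -60)) = Mul(Rational(1, 6), Rational(1, 4), -59) = Rational(-59, 24))
Add(Function('o')(57, 45), Mul(-1, 4779)) = Add(Rational(-59, 24), Mul(-1, 4779)) = Add(Rational(-59, 24), -4779) = Rational(-114755, 24)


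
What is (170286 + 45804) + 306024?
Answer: 522114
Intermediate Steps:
(170286 + 45804) + 306024 = 216090 + 306024 = 522114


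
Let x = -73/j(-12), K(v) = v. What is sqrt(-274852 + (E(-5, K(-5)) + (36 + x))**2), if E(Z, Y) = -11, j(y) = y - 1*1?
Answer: 8*I*sqrt(723306)/13 ≈ 523.37*I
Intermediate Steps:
j(y) = -1 + y (j(y) = y - 1 = -1 + y)
x = 73/13 (x = -73/(-1 - 12) = -73/(-13) = -73*(-1/13) = 73/13 ≈ 5.6154)
sqrt(-274852 + (E(-5, K(-5)) + (36 + x))**2) = sqrt(-274852 + (-11 + (36 + 73/13))**2) = sqrt(-274852 + (-11 + 541/13)**2) = sqrt(-274852 + (398/13)**2) = sqrt(-274852 + 158404/169) = sqrt(-46291584/169) = 8*I*sqrt(723306)/13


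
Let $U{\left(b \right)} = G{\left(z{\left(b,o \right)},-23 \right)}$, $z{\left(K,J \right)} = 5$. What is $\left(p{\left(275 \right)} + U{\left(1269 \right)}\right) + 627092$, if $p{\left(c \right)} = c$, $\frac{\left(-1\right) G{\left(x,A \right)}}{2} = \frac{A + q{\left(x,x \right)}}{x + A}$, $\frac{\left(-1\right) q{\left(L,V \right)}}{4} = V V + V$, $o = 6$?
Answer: $\frac{5646160}{9} \approx 6.2735 \cdot 10^{5}$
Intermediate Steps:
$q{\left(L,V \right)} = - 4 V - 4 V^{2}$ ($q{\left(L,V \right)} = - 4 \left(V V + V\right) = - 4 \left(V^{2} + V\right) = - 4 \left(V + V^{2}\right) = - 4 V - 4 V^{2}$)
$G{\left(x,A \right)} = - \frac{2 \left(A - 4 x \left(1 + x\right)\right)}{A + x}$ ($G{\left(x,A \right)} = - 2 \frac{A - 4 x \left(1 + x\right)}{x + A} = - 2 \frac{A - 4 x \left(1 + x\right)}{A + x} = - \frac{2 \left(A - 4 x \left(1 + x\right)\right)}{A + x}$)
$U{\left(b \right)} = - \frac{143}{9}$ ($U{\left(b \right)} = \frac{2 \left(\left(-1\right) \left(-23\right) + 4 \cdot 5 \left(1 + 5\right)\right)}{-23 + 5} = \frac{2 \left(23 + 4 \cdot 5 \cdot 6\right)}{-18} = 2 \left(- \frac{1}{18}\right) \left(23 + 120\right) = 2 \left(- \frac{1}{18}\right) 143 = - \frac{143}{9}$)
$\left(p{\left(275 \right)} + U{\left(1269 \right)}\right) + 627092 = \left(275 - \frac{143}{9}\right) + 627092 = \frac{2332}{9} + 627092 = \frac{5646160}{9}$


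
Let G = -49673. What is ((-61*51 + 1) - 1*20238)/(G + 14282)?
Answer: 23348/35391 ≈ 0.65972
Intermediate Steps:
((-61*51 + 1) - 1*20238)/(G + 14282) = ((-61*51 + 1) - 1*20238)/(-49673 + 14282) = ((-3111 + 1) - 20238)/(-35391) = (-3110 - 20238)*(-1/35391) = -23348*(-1/35391) = 23348/35391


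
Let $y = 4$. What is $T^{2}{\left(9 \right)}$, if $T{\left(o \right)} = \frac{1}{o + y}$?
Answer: $\frac{1}{169} \approx 0.0059172$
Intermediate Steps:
$T{\left(o \right)} = \frac{1}{4 + o}$ ($T{\left(o \right)} = \frac{1}{o + 4} = \frac{1}{4 + o}$)
$T^{2}{\left(9 \right)} = \left(\frac{1}{4 + 9}\right)^{2} = \left(\frac{1}{13}\right)^{2} = \frac{1}{169}$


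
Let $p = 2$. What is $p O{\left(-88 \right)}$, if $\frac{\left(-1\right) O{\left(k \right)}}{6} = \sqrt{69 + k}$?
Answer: $- 12 i \sqrt{19} \approx - 52.307 i$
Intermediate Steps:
$O{\left(k \right)} = - 6 \sqrt{69 + k}$
$p O{\left(-88 \right)} = 2 \left(- 6 \sqrt{69 - 88}\right) = 2 \left(- 6 \sqrt{-19}\right) = 2 \left(- 6 i \sqrt{19}\right) = - 12 i \sqrt{19}$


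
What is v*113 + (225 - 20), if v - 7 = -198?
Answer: -21378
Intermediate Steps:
v = -191 (v = 7 - 198 = -191)
v*113 + (225 - 20) = -191*113 + (225 - 20) = -21583 + 205 = -21378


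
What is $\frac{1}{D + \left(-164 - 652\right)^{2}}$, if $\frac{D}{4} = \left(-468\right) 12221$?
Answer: $- \frac{1}{22211856} \approx -4.5021 \cdot 10^{-8}$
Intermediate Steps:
$D = -22877712$ ($D = 4 \left(\left(-468\right) 12221\right) = 4 \left(-5719428\right) = -22877712$)
$\frac{1}{D + \left(-164 - 652\right)^{2}} = \frac{1}{-22877712 + \left(-164 - 652\right)^{2}} = \frac{1}{-22877712 + \left(-816\right)^{2}} = \frac{1}{-22877712 + 665856} = \frac{1}{-22211856} = - \frac{1}{22211856}$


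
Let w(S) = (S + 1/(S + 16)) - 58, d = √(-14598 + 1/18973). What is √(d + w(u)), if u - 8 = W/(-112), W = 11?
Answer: √(-101238156025882861293 + 106597939931728*I*√5254911074969)/1422140188 ≈ 6.3531 + 9.5089*I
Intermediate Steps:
d = I*√5254911074969/18973 (d = √(-14598 + 1/18973) = √(-276967853/18973) = I*√5254911074969/18973 ≈ 120.82*I)
u = 885/112 (u = 8 + 11/(-112) = 8 + 11*(-1/112) = 8 - 11/112 = 885/112 ≈ 7.9018)
w(S) = -58 + S + 1/(16 + S) (w(S) = (S + 1/(16 + S)) - 58 = -58 + S + 1/(16 + S))
√(d + w(u)) = √(I*√5254911074969/18973 + (-927 + (885/112)² - 42*885/112)/(16 + 885/112)) = √(I*√5254911074969/18973 + (-927 + 783225/12544 - 2655/8)/(2677/112)) = √(I*√5254911074969/18973 + (112/2677)*(-15008103/12544)) = √(I*√5254911074969/18973 - 15008103/299824) = √(-15008103/299824 + I*√5254911074969/18973)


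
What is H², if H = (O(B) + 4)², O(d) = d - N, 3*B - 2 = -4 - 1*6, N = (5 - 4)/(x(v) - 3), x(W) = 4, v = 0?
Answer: 1/81 ≈ 0.012346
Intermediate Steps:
N = 1 (N = (5 - 4)/(4 - 3) = 1/1 = 1*1 = 1)
B = -8/3 (B = ⅔ + (-4 - 1*6)/3 = ⅔ + (-4 - 6)/3 = ⅔ + (⅓)*(-10) = ⅔ - 10/3 = -8/3 ≈ -2.6667)
O(d) = -1 + d (O(d) = d - 1*1 = d - 1 = -1 + d)
H = ⅑ (H = ((-1 - 8/3) + 4)² = (-11/3 + 4)² = (⅓)² = ⅑ ≈ 0.11111)
H² = (⅑)² = 1/81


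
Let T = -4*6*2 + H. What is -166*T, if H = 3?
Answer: 7470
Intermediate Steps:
T = -45 (T = -4*6*2 + 3 = -24*2 + 3 = -48 + 3 = -45)
-166*T = -166*(-45) = 7470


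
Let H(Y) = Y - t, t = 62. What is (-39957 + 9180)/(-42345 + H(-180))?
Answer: 30777/42587 ≈ 0.72268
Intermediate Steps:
H(Y) = -62 + Y (H(Y) = Y - 1*62 = Y - 62 = -62 + Y)
(-39957 + 9180)/(-42345 + H(-180)) = (-39957 + 9180)/(-42345 + (-62 - 180)) = -30777/(-42345 - 242) = -30777/(-42587) = -30777*(-1/42587) = 30777/42587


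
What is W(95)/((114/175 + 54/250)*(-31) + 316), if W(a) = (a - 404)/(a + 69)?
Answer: -270375/41487244 ≈ -0.0065171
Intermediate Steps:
W(a) = (-404 + a)/(69 + a)
W(95)/((114/175 + 54/250)*(-31) + 316) = ((-404 + 95)/(69 + 95))/((114/175 + 54/250)*(-31) + 316) = (-309/164)/((114*(1/175) + 54*(1/250))*(-31) + 316) = ((1/164)*(-309))/((114/175 + 27/125)*(-31) + 316) = -309/(164*((759/875)*(-31) + 316)) = -309/(164*(-23529/875 + 316)) = -309/(164*252971/875) = -309/164*875/252971 = -270375/41487244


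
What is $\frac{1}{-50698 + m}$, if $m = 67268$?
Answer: $\frac{1}{16570} \approx 6.035 \cdot 10^{-5}$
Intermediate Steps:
$\frac{1}{-50698 + m} = \frac{1}{-50698 + 67268} = \frac{1}{16570}$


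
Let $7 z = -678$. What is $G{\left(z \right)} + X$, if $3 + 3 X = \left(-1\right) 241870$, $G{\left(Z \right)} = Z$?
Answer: $- \frac{1695145}{21} \approx -80721.0$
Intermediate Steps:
$z = - \frac{678}{7}$ ($z = \frac{1}{7} \left(-678\right) = - \frac{678}{7} \approx -96.857$)
$X = - \frac{241873}{3}$ ($X = -1 + \frac{\left(-1\right) 241870}{3} = -1 + \frac{1}{3} \left(-241870\right) = -1 - \frac{241870}{3} = - \frac{241873}{3} \approx -80624.0$)
$G{\left(z \right)} + X = - \frac{678}{7} - \frac{241873}{3} = - \frac{1695145}{21}$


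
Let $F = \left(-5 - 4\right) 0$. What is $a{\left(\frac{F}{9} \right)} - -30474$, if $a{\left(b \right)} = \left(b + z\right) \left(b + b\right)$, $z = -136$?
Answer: $30474$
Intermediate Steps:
$F = 0$ ($F = \left(-9\right) 0 = 0$)
$a{\left(b \right)} = 2 b \left(-136 + b\right)$ ($a{\left(b \right)} = \left(b - 136\right) \left(b + b\right) = \left(-136 + b\right) 2 b = 2 b \left(-136 + b\right)$)
$a{\left(\frac{F}{9} \right)} - -30474 = 2 \cdot \frac{1}{9} \cdot 0 \left(-136 + \frac{1}{9} \cdot 0\right) - -30474 = 2 \cdot \frac{1}{9} \cdot 0 \left(-136 + \frac{1}{9} \cdot 0\right) + 30474 = 2 \cdot 0 \left(-136 + 0\right) + 30474 = 2 \cdot 0 \left(-136\right) + 30474 = 0 + 30474 = 30474$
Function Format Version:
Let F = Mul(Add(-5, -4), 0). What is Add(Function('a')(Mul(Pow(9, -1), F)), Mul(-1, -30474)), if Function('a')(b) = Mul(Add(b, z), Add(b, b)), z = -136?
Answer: 30474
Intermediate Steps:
F = 0 (F = Mul(-9, 0) = 0)
Function('a')(b) = Mul(2, b, Add(-136, b)) (Function('a')(b) = Mul(Add(b, -136), Add(b, b)) = Mul(Add(-136, b), Mul(2, b)) = Mul(2, b, Add(-136, b)))
Add(Function('a')(Mul(Pow(9, -1), F)), Mul(-1, -30474)) = Add(Mul(2, Mul(Pow(9, -1), 0), Add(-136, Mul(Pow(9, -1), 0))), Mul(-1, -30474)) = Add(Mul(2, Mul(Rational(1, 9), 0), Add(-136, Mul(Rational(1, 9), 0))), 30474) = Add(Mul(2, 0, Add(-136, 0)), 30474) = Add(Mul(2, 0, -136), 30474) = Add(0, 30474) = 30474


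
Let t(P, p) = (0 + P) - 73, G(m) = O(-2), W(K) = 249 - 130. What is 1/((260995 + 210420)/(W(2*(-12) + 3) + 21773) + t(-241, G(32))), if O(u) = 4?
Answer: -21892/6402673 ≈ -0.0034192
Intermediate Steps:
W(K) = 119
G(m) = 4
t(P, p) = -73 + P (t(P, p) = P - 73 = -73 + P)
1/((260995 + 210420)/(W(2*(-12) + 3) + 21773) + t(-241, G(32))) = 1/((260995 + 210420)/(119 + 21773) + (-73 - 241)) = 1/(471415/21892 - 314) = 1/(-6402673/21892) = -21892/6402673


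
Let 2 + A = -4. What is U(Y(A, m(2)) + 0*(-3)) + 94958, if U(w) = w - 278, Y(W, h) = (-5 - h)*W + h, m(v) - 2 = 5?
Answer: 94759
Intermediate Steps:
A = -6 (A = -2 - 4 = -6)
m(v) = 7 (m(v) = 2 + 5 = 7)
Y(W, h) = h + W*(-5 - h) (Y(W, h) = W*(-5 - h) + h = h + W*(-5 - h))
U(w) = -278 + w
U(Y(A, m(2)) + 0*(-3)) + 94958 = (-278 + ((7 - 5*(-6) - 1*(-6)*7) + 0*(-3))) + 94958 = (-278 + ((7 + 30 + 42) + 0)) + 94958 = (-278 + (79 + 0)) + 94958 = (-278 + 79) + 94958 = -199 + 94958 = 94759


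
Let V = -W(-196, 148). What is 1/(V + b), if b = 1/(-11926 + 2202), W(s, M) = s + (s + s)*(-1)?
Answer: -9724/1905905 ≈ -0.0051020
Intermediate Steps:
W(s, M) = -s (W(s, M) = s + (2*s)*(-1) = s - 2*s = -s)
b = -1/9724 (b = 1/(-9724) = -1/9724 ≈ -0.00010284)
V = -196 (V = -(-1)*(-196) = -1*196 = -196)
1/(V + b) = 1/(-196 - 1/9724) = 1/(-1905905/9724) = -9724/1905905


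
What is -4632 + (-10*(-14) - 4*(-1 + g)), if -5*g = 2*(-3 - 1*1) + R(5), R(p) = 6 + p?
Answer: -22428/5 ≈ -4485.6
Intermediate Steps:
g = -3/5 (g = -(2*(-3 - 1*1) + (6 + 5))/5 = -(2*(-3 - 1) + 11)/5 = -(2*(-4) + 11)/5 = -(-8 + 11)/5 = -1/5*3 = -3/5 ≈ -0.60000)
-4632 + (-10*(-14) - 4*(-1 + g)) = -4632 + (-10*(-14) - 4*(-1 - 3/5)) = -4632 + (140 - 4*(-8/5)) = -4632 + (140 + 32/5) = -4632 + 732/5 = -22428/5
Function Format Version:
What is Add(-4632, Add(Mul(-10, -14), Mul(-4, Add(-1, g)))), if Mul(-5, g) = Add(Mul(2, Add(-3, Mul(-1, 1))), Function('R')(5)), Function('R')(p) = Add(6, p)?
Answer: Rational(-22428, 5) ≈ -4485.6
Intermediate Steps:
g = Rational(-3, 5) (g = Mul(Rational(-1, 5), Add(Mul(2, Add(-3, Mul(-1, 1))), Add(6, 5))) = Mul(Rational(-1, 5), Add(Mul(2, Add(-3, -1)), 11)) = Mul(Rational(-1, 5), Add(Mul(2, -4), 11)) = Mul(Rational(-1, 5), Add(-8, 11)) = Mul(Rational(-1, 5), 3) = Rational(-3, 5) ≈ -0.60000)
Add(-4632, Add(Mul(-10, -14), Mul(-4, Add(-1, g)))) = Add(-4632, Add(Mul(-10, -14), Mul(-4, Add(-1, Rational(-3, 5))))) = Add(-4632, Add(140, Mul(-4, Rational(-8, 5)))) = Add(-4632, Add(140, Rational(32, 5))) = Add(-4632, Rational(732, 5)) = Rational(-22428, 5)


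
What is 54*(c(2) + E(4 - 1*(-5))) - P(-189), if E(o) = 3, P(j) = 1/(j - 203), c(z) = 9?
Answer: 254017/392 ≈ 648.00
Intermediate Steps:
P(j) = 1/(-203 + j)
54*(c(2) + E(4 - 1*(-5))) - P(-189) = 54*(9 + 3) - 1/(-203 - 189) = 54*12 - 1/(-392) = 648 - 1*(-1/392) = 648 + 1/392 = 254017/392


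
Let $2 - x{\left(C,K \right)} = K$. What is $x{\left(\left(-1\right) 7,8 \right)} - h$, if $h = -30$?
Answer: $24$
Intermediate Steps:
$x{\left(C,K \right)} = 2 - K$
$x{\left(\left(-1\right) 7,8 \right)} - h = \left(2 - 8\right) - -30 = \left(2 - 8\right) + 30 = -6 + 30 = 24$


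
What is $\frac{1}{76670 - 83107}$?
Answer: $- \frac{1}{6437} \approx -0.00015535$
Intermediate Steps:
$\frac{1}{76670 - 83107} = \frac{1}{-6437} = - \frac{1}{6437}$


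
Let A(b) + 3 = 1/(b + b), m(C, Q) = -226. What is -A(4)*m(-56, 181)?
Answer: -2599/4 ≈ -649.75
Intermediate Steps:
A(b) = -3 + 1/(2*b) (A(b) = -3 + 1/(b + b) = -3 + 1/(2*b))
-A(4)*m(-56, 181) = -(-3 + (½)/4)*(-226) = -(-3 + (½)*(¼))*(-226) = -(-3 + ⅛)*(-226) = -(-23)*(-226)/8 = -1*2599/4 = -2599/4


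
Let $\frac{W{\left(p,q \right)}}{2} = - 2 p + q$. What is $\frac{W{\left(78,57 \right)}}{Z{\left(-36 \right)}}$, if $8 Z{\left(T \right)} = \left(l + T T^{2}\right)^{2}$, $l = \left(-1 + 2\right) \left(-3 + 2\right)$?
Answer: $- \frac{1584}{2176875649} \approx -7.2765 \cdot 10^{-7}$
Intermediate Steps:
$l = -1$ ($l = 1 \left(-1\right) = -1$)
$Z{\left(T \right)} = \frac{\left(-1 + T^{3}\right)^{2}}{8}$ ($Z{\left(T \right)} = \frac{\left(-1 + T T^{2}\right)^{2}}{8} = \frac{\left(-1 + T^{3}\right)^{2}}{8}$)
$W{\left(p,q \right)} = - 4 p + 2 q$ ($W{\left(p,q \right)} = 2 \left(- 2 p + q\right) = 2 \left(q - 2 p\right) = - 4 p + 2 q$)
$\frac{W{\left(78,57 \right)}}{Z{\left(-36 \right)}} = \frac{\left(-4\right) 78 + 2 \cdot 57}{\frac{1}{8} \left(-1 + \left(-36\right)^{3}\right)^{2}} = \frac{-312 + 114}{\frac{1}{8} \left(-1 - 46656\right)^{2}} = - \frac{198}{\frac{1}{8} \left(-46657\right)^{2}} = - \frac{198}{\frac{1}{8} \cdot 2176875649} = - \frac{198}{\frac{2176875649}{8}} = \left(-198\right) \frac{8}{2176875649} = - \frac{1584}{2176875649}$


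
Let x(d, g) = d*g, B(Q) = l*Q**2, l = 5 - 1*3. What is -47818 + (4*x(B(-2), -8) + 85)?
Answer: -47989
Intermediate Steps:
l = 2 (l = 5 - 3 = 2)
B(Q) = 2*Q**2
-47818 + (4*x(B(-2), -8) + 85) = -47818 + (4*((2*(-2)**2)*(-8)) + 85) = -47818 + (4*((2*4)*(-8)) + 85) = -47818 + (4*(8*(-8)) + 85) = -47818 + (4*(-64) + 85) = -47818 + (-256 + 85) = -47818 - 171 = -47989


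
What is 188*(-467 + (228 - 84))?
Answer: -60724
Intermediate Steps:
188*(-467 + (228 - 84)) = 188*(-467 + 144) = 188*(-323) = -60724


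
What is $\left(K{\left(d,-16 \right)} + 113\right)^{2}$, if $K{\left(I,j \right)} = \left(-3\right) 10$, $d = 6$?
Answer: $6889$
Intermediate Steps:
$K{\left(I,j \right)} = -30$
$\left(K{\left(d,-16 \right)} + 113\right)^{2} = \left(-30 + 113\right)^{2} = 83^{2} = 6889$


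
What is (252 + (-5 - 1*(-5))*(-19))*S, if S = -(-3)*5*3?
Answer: 11340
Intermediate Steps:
S = 45 (S = -3*(-5)*3 = 15*3 = 45)
(252 + (-5 - 1*(-5))*(-19))*S = (252 + (-5 - 1*(-5))*(-19))*45 = (252 + (-5 + 5)*(-19))*45 = (252 + 0*(-19))*45 = (252 + 0)*45 = 252*45 = 11340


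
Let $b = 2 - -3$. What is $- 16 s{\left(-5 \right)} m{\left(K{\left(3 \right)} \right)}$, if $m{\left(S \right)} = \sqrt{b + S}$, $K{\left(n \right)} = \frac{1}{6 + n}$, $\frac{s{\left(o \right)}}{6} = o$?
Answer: $160 \sqrt{46} \approx 1085.2$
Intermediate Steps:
$b = 5$ ($b = 2 + 3 = 5$)
$s{\left(o \right)} = 6 o$
$m{\left(S \right)} = \sqrt{5 + S}$
$- 16 s{\left(-5 \right)} m{\left(K{\left(3 \right)} \right)} = - 16 \cdot 6 \left(-5\right) \sqrt{5 + \frac{1}{6 + 3}} = \left(-16\right) \left(-30\right) \sqrt{5 + \frac{1}{9}} = 480 \sqrt{5 + \frac{1}{9}} = 480 \sqrt{\frac{46}{9}} = 480 \frac{\sqrt{46}}{3} = 160 \sqrt{46}$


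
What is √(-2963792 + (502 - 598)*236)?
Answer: 4*I*√186653 ≈ 1728.1*I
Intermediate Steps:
√(-2963792 + (502 - 598)*236) = √(-2963792 - 96*236) = √(-2963792 - 22656) = √(-2986448) = 4*I*√186653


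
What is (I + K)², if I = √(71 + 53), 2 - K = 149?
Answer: 21733 - 588*√31 ≈ 18459.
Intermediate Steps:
K = -147 (K = 2 - 1*149 = 2 - 149 = -147)
I = 2*√31 (I = √124 = 2*√31 ≈ 11.136)
(I + K)² = (2*√31 - 147)² = (-147 + 2*√31)²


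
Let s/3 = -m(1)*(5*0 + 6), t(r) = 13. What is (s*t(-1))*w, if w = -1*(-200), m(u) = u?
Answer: -46800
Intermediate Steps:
s = -18 (s = 3*(-(5*0 + 6)) = 3*(-(0 + 6)) = 3*(-6) = -18)
w = 200
(s*t(-1))*w = -18*13*200 = -234*200 = -46800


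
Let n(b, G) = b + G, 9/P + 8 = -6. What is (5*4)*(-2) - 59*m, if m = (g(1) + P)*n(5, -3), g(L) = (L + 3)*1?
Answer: -3053/7 ≈ -436.14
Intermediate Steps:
P = -9/14 (P = 9/(-8 - 6) = 9/(-14) = 9*(-1/14) = -9/14 ≈ -0.64286)
n(b, G) = G + b
g(L) = 3 + L (g(L) = (3 + L)*1 = 3 + L)
m = 47/7 (m = ((3 + 1) - 9/14)*(-3 + 5) = (4 - 9/14)*2 = (47/14)*2 = 47/7 ≈ 6.7143)
(5*4)*(-2) - 59*m = (5*4)*(-2) - 59*47/7 = 20*(-2) - 2773/7 = -40 - 2773/7 = -3053/7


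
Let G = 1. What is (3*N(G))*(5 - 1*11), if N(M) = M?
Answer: -18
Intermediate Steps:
(3*N(G))*(5 - 1*11) = (3*1)*(5 - 1*11) = 3*(5 - 11) = 3*(-6) = -18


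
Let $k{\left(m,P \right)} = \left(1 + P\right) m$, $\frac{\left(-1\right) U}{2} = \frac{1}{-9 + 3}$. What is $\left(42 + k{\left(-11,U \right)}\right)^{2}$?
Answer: $\frac{6724}{9} \approx 747.11$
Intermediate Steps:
$U = \frac{1}{3}$ ($U = - \frac{2}{-9 + 3} = - \frac{2}{-6} = \left(-2\right) \left(- \frac{1}{6}\right) = \frac{1}{3} \approx 0.33333$)
$k{\left(m,P \right)} = m \left(1 + P\right)$
$\left(42 + k{\left(-11,U \right)}\right)^{2} = \left(42 - 11 \left(1 + \frac{1}{3}\right)\right)^{2} = \left(42 - \frac{44}{3}\right)^{2} = \left(\frac{82}{3}\right)^{2} = \frac{6724}{9}$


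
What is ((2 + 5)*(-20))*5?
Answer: -700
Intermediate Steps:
((2 + 5)*(-20))*5 = (7*(-20))*5 = -140*5 = -700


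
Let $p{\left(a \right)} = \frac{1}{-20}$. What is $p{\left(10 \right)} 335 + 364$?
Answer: $\frac{1389}{4} \approx 347.25$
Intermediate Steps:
$p{\left(a \right)} = - \frac{1}{20}$
$p{\left(10 \right)} 335 + 364 = \left(- \frac{1}{20}\right) 335 + 364 = - \frac{67}{4} + 364 = \frac{1389}{4}$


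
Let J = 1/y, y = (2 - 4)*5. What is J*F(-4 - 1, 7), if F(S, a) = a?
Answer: -7/10 ≈ -0.70000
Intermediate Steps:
y = -10 (y = -2*5 = -10)
J = -1/10 (J = 1/(-10) = -1/10 ≈ -0.10000)
J*F(-4 - 1, 7) = -1/10*7 = -7/10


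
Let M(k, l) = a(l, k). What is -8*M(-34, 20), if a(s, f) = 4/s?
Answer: -8/5 ≈ -1.6000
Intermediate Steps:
M(k, l) = 4/l
-8*M(-34, 20) = -32/20 = -8*⅕ = -8/5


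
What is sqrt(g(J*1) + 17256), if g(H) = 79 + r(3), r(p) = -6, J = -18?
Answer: sqrt(17329) ≈ 131.64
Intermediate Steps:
g(H) = 73 (g(H) = 79 - 6 = 73)
sqrt(g(J*1) + 17256) = sqrt(73 + 17256) = sqrt(17329)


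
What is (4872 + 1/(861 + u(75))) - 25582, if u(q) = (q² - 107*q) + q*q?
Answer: -84621059/4086 ≈ -20710.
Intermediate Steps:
u(q) = -107*q + 2*q² (u(q) = (q² - 107*q) + q² = -107*q + 2*q²)
(4872 + 1/(861 + u(75))) - 25582 = (4872 + 1/(861 + 75*(-107 + 2*75))) - 25582 = (4872 + 1/(861 + 75*(-107 + 150))) - 25582 = (4872 + 1/(861 + 75*43)) - 25582 = (4872 + 1/(861 + 3225)) - 25582 = (4872 + 1/4086) - 25582 = 19906993/4086 - 25582 = -84621059/4086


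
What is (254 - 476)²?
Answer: 49284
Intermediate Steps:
(254 - 476)² = (-222)² = 49284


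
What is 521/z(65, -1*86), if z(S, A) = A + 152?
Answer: 521/66 ≈ 7.8939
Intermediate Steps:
z(S, A) = 152 + A
521/z(65, -1*86) = 521/(152 - 1*86) = 521/(152 - 86) = 521/66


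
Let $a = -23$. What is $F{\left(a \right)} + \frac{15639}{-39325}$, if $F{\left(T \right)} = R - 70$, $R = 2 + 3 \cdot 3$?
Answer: $- \frac{179678}{3025} \approx -59.398$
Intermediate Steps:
$R = 11$ ($R = 2 + 9 = 11$)
$F{\left(T \right)} = -59$ ($F{\left(T \right)} = 11 - 70 = -59$)
$F{\left(a \right)} + \frac{15639}{-39325} = -59 + \frac{15639}{-39325} = -59 + 15639 \left(- \frac{1}{39325}\right) = -59 - \frac{1203}{3025} = - \frac{179678}{3025}$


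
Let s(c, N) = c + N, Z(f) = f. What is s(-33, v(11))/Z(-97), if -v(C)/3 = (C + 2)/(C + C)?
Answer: 765/2134 ≈ 0.35848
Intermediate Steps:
v(C) = -3*(2 + C)/(2*C) (v(C) = -3*(C + 2)/(C + C) = -3*(2 + C)/(2*C))
s(c, N) = N + c
s(-33, v(11))/Z(-97) = ((-3/2 - 3/11) - 33)/(-97) = ((-3/2 - 3*1/11) - 33)*(-1/97) = ((-3/2 - 3/11) - 33)*(-1/97) = (-39/22 - 33)*(-1/97) = -765/22*(-1/97) = 765/2134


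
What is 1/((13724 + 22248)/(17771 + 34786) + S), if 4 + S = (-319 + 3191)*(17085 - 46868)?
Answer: -52557/4495556510488 ≈ -1.1691e-8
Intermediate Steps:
S = -85536780 (S = -4 + (-319 + 3191)*(17085 - 46868) = -4 + 2872*(-29783) = -4 - 85536776 = -85536780)
1/((13724 + 22248)/(17771 + 34786) + S) = 1/((13724 + 22248)/(17771 + 34786) - 85536780) = 1/(35972/52557 - 85536780) = 1/(-4495556510488/52557) = -52557/4495556510488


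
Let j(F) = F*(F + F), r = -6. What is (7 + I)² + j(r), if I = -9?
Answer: 76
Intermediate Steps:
j(F) = 2*F² (j(F) = F*(2*F) = 2*F²)
(7 + I)² + j(r) = (7 - 9)² + 2*(-6)² = (-2)² + 2*36 = 4 + 72 = 76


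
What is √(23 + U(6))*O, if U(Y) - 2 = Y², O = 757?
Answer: 757*√61 ≈ 5912.4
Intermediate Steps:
U(Y) = 2 + Y²
√(23 + U(6))*O = √(23 + (2 + 6²))*757 = √(23 + (2 + 36))*757 = √(23 + 38)*757 = √61*757 = 757*√61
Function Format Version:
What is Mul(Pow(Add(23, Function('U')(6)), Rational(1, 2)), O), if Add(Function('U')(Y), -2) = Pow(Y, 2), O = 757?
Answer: Mul(757, Pow(61, Rational(1, 2))) ≈ 5912.4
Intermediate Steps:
Function('U')(Y) = Add(2, Pow(Y, 2))
Mul(Pow(Add(23, Function('U')(6)), Rational(1, 2)), O) = Mul(Pow(Add(23, Add(2, Pow(6, 2))), Rational(1, 2)), 757) = Mul(Pow(Add(23, Add(2, 36)), Rational(1, 2)), 757) = Mul(Pow(Add(23, 38), Rational(1, 2)), 757) = Mul(Pow(61, Rational(1, 2)), 757) = Mul(757, Pow(61, Rational(1, 2)))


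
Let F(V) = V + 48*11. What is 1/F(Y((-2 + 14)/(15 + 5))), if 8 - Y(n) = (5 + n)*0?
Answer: 1/536 ≈ 0.0018657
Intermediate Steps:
Y(n) = 8 (Y(n) = 8 - (5 + n)*0 = 8 - 1*0 = 8 + 0 = 8)
F(V) = 528 + V (F(V) = V + 528 = 528 + V)
1/F(Y((-2 + 14)/(15 + 5))) = 1/(528 + 8) = 1/536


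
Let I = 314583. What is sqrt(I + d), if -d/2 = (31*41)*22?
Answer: sqrt(258659) ≈ 508.59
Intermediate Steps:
d = -55924 (d = -2*31*41*22 = -2542*22 = -2*27962 = -55924)
sqrt(I + d) = sqrt(314583 - 55924) = sqrt(258659)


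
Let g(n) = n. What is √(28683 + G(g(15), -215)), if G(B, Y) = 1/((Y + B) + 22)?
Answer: √908791994/178 ≈ 169.36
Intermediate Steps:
G(B, Y) = 1/(22 + B + Y) (G(B, Y) = 1/((B + Y) + 22) = 1/(22 + B + Y))
√(28683 + G(g(15), -215)) = √(28683 + 1/(22 + 15 - 215)) = √(28683 + 1/(-178)) = √(28683 - 1/178) = √(5105573/178) = √908791994/178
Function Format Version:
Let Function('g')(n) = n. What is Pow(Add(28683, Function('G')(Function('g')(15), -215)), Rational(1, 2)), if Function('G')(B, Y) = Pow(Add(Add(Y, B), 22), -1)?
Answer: Mul(Rational(1, 178), Pow(908791994, Rational(1, 2))) ≈ 169.36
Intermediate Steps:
Function('G')(B, Y) = Pow(Add(22, B, Y), -1) (Function('G')(B, Y) = Pow(Add(Add(B, Y), 22), -1) = Pow(Add(22, B, Y), -1))
Pow(Add(28683, Function('G')(Function('g')(15), -215)), Rational(1, 2)) = Pow(Add(28683, Pow(Add(22, 15, -215), -1)), Rational(1, 2)) = Pow(Add(28683, Pow(-178, -1)), Rational(1, 2)) = Pow(Add(28683, Rational(-1, 178)), Rational(1, 2)) = Pow(Rational(5105573, 178), Rational(1, 2)) = Mul(Rational(1, 178), Pow(908791994, Rational(1, 2)))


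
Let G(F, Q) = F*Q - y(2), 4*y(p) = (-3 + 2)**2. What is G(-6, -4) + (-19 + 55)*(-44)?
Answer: -6241/4 ≈ -1560.3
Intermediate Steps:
y(p) = 1/4 (y(p) = (-3 + 2)**2/4 = (1/4)*(-1)**2 = (1/4)*1 = 1/4)
G(F, Q) = -1/4 + F*Q (G(F, Q) = F*Q - 1*1/4 = F*Q - 1/4 = -1/4 + F*Q)
G(-6, -4) + (-19 + 55)*(-44) = (-1/4 - 6*(-4)) + (-19 + 55)*(-44) = (-1/4 + 24) + 36*(-44) = 95/4 - 1584 = -6241/4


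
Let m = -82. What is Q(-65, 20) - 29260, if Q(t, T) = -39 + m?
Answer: -29381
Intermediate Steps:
Q(t, T) = -121 (Q(t, T) = -39 - 82 = -121)
Q(-65, 20) - 29260 = -121 - 29260 = -29381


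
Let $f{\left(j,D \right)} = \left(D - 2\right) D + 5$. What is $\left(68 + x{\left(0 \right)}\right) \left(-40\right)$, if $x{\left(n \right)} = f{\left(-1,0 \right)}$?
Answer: $-2920$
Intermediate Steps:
$f{\left(j,D \right)} = 5 + D \left(-2 + D\right)$ ($f{\left(j,D \right)} = \left(D - 2\right) D + 5 = \left(-2 + D\right) D + 5 = D \left(-2 + D\right) + 5 = 5 + D \left(-2 + D\right)$)
$x{\left(n \right)} = 5$ ($x{\left(n \right)} = 5 + 0^{2} - 0 = 5 + 0 + 0 = 5$)
$\left(68 + x{\left(0 \right)}\right) \left(-40\right) = \left(68 + 5\right) \left(-40\right) = 73 \left(-40\right) = -2920$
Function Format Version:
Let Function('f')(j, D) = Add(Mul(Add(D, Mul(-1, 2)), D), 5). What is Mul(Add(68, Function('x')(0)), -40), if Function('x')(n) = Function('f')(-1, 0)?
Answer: -2920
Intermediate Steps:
Function('f')(j, D) = Add(5, Mul(D, Add(-2, D))) (Function('f')(j, D) = Add(Mul(Add(D, -2), D), 5) = Add(Mul(Add(-2, D), D), 5) = Add(Mul(D, Add(-2, D)), 5) = Add(5, Mul(D, Add(-2, D))))
Function('x')(n) = 5 (Function('x')(n) = Add(5, Pow(0, 2), Mul(-2, 0)) = Add(5, 0, 0) = 5)
Mul(Add(68, Function('x')(0)), -40) = Mul(Add(68, 5), -40) = Mul(73, -40) = -2920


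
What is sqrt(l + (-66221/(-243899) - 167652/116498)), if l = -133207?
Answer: I*sqrt(26886101969437297388424402)/14206872851 ≈ 364.98*I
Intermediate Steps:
sqrt(l + (-66221/(-243899) - 167652/116498)) = sqrt(-133207 + (-66221/(-243899) - 167652/116498)) = sqrt(-133207 + (-66221*(-1/243899) - 167652*1/116498)) = sqrt(-133207 + (66221/243899 - 83826/58249)) = sqrt(-133207 - 16587770545/14206872851) = sqrt(-1892471499633702/14206872851) = I*sqrt(26886101969437297388424402)/14206872851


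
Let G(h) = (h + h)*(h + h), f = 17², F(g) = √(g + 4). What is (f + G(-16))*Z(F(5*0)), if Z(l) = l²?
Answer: 5252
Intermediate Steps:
F(g) = √(4 + g)
f = 289
G(h) = 4*h² (G(h) = (2*h)*(2*h) = 4*h²)
(f + G(-16))*Z(F(5*0)) = (289 + 4*(-16)²)*(√(4 + 5*0))² = (289 + 4*256)*(√(4 + 0))² = (289 + 1024)*(√4)² = 1313*2² = 1313*4 = 5252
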